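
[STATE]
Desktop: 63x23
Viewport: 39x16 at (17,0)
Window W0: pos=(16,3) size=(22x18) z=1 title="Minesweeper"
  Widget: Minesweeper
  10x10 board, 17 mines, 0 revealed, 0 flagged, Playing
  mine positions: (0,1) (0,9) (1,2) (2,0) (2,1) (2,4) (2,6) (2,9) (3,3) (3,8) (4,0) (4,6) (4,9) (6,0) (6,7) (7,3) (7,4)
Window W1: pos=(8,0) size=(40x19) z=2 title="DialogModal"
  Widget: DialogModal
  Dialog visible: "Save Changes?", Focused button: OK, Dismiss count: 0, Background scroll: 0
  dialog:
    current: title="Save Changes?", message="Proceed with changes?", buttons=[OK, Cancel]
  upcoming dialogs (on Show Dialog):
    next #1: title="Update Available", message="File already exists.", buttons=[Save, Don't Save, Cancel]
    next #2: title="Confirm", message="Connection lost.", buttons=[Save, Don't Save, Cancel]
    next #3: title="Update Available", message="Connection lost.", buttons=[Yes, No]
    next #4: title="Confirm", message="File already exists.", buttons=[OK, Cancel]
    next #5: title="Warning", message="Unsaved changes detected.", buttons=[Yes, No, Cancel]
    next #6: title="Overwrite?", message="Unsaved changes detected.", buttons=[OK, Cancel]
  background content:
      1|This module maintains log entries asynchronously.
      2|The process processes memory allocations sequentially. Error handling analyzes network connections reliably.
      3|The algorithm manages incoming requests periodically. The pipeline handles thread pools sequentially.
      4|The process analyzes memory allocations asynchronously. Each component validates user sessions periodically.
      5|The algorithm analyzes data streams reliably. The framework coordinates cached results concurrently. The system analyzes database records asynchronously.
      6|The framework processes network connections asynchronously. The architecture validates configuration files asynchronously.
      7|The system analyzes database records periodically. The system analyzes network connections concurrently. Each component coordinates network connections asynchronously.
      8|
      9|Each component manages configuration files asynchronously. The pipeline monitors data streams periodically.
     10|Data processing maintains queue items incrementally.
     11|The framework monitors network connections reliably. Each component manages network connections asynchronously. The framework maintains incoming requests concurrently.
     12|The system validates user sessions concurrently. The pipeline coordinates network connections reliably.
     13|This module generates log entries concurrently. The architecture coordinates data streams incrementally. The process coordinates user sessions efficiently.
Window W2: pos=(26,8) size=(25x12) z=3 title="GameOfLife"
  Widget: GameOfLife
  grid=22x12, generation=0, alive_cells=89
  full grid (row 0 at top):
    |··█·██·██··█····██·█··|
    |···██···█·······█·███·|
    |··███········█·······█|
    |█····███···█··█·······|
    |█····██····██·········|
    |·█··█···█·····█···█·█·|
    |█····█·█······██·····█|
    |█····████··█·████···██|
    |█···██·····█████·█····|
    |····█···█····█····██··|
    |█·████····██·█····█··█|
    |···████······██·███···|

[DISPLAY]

━━━━━━━━━━━━━━━━━━━━━━━━━━━━━━┓        
odal                          ┃        
──────────────────────────────┨        
ule maintains log entries asyn┃        
ess processes memory allocatio┃        
rithm manages incoming request┃        
ess analyzes memory allocation┃        
rithm analyzes data streams re┃        
─────────┏━━━━━━━━━━━━━━━━━━━━━━━┓     
    Save ┃ GameOfLife            ┃     
Proceed w┠───────────────────────┨     
    [OK] ┃Gen: 0                 ┃     
─────────┃··███········█·······█ ┃     
ework mon┃█····███···█··█······· ┃     
em valida┃█····██····██········· ┃     
ule gener┃·█··█···█·····█···█·█· ┃     


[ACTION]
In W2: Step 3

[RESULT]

━━━━━━━━━━━━━━━━━━━━━━━━━━━━━━┓        
odal                          ┃        
──────────────────────────────┨        
ule maintains log entries asyn┃        
ess processes memory allocatio┃        
rithm manages incoming request┃        
ess analyzes memory allocation┃        
rithm analyzes data streams re┃        
─────────┏━━━━━━━━━━━━━━━━━━━━━━━┓     
    Save ┃ GameOfLife            ┃     
Proceed w┠───────────────────────┨     
    [OK] ┃Gen: 3                 ┃     
─────────┃·██··███·············· ┃     
ework mon┃·█·█████····█········· ┃     
em valida┃·█···█·······█········ ┃     
ule gener┃··█···██·····█·█······ ┃     


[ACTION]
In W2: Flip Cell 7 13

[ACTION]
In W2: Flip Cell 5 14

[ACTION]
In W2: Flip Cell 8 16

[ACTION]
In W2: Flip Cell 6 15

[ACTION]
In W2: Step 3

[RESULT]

━━━━━━━━━━━━━━━━━━━━━━━━━━━━━━┓        
odal                          ┃        
──────────────────────────────┨        
ule maintains log entries asyn┃        
ess processes memory allocatio┃        
rithm manages incoming request┃        
ess analyzes memory allocation┃        
rithm analyzes data streams re┃        
─────────┏━━━━━━━━━━━━━━━━━━━━━━━┓     
    Save ┃ GameOfLife            ┃     
Proceed w┠───────────────────────┨     
    [OK] ┃Gen: 6                 ┃     
─────────┃██··█···············█· ┃     
ework mon┃██····██·····█········ ┃     
em valida┃···█·███····██········ ┃     
ule gener┃··█···██···█·········· ┃     


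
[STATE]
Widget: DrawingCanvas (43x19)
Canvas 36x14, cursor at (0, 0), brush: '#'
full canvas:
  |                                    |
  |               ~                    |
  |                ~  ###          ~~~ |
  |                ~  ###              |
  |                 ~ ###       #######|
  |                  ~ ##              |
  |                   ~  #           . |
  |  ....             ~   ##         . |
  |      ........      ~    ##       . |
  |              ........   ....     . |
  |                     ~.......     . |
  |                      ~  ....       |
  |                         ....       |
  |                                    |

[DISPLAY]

+                                          
               ~                           
                ~  ###          ~~~        
                ~  ###                     
                 ~ ###       #######       
                  ~ ##                     
                   ~  #           .        
  ....             ~   ##         .        
      ........      ~    ##       .        
              ........   ....     .        
                     ~.......     .        
                      ~  ....              
                         ....              
                                           
                                           
                                           
                                           
                                           
                                           


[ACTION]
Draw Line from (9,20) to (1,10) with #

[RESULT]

+                                          
          #    ~                           
           #    ~  ###          ~~~        
            ##  ~  ###                     
              #  ~ ###       #######       
               #  ~ ##                     
                #  ~  #           .        
  ....           ##~   ##         .        
      ........     #~    ##       .        
              ......#.   ....     .        
                     ~.......     .        
                      ~  ....              
                         ....              
                                           
                                           
                                           
                                           
                                           
                                           


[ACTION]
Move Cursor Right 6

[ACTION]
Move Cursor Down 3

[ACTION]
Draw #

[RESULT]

                                           
          #    ~                           
           #    ~  ###          ~~~        
      #     ##  ~  ###                     
              #  ~ ###       #######       
               #  ~ ##                     
                #  ~  #           .        
  ....           ##~   ##         .        
      ........     #~    ##       .        
              ......#.   ....     .        
                     ~.......     .        
                      ~  ....              
                         ....              
                                           
                                           
                                           
                                           
                                           
                                           


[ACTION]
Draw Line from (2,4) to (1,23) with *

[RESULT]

                                           
          #   **********                   
    **********  ~  ###          ~~~        
      #     ##  ~  ###                     
              #  ~ ###       #######       
               #  ~ ##                     
                #  ~  #           .        
  ....           ##~   ##         .        
      ........     #~    ##       .        
              ......#.   ....     .        
                     ~.......     .        
                      ~  ....              
                         ....              
                                           
                                           
                                           
                                           
                                           
                                           


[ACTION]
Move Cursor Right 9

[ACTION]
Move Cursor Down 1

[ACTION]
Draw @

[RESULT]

                                           
          #   **********                   
    **********  ~  ###          ~~~        
      #     ##  ~  ###                     
              #@ ~ ###       #######       
               #  ~ ##                     
                #  ~  #           .        
  ....           ##~   ##         .        
      ........     #~    ##       .        
              ......#.   ....     .        
                     ~.......     .        
                      ~  ....              
                         ....              
                                           
                                           
                                           
                                           
                                           
                                           


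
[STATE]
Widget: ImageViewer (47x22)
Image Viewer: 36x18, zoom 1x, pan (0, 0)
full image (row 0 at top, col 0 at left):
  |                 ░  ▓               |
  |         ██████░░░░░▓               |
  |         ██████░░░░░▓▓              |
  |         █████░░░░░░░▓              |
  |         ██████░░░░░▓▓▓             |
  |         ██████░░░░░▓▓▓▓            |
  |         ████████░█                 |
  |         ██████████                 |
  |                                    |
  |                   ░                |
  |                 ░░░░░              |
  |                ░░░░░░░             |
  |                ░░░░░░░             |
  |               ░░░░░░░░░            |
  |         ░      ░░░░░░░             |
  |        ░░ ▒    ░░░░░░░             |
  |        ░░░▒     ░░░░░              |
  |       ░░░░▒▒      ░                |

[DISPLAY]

                 ░  ▓                          
         ██████░░░░░▓                          
         ██████░░░░░▓▓                         
         █████░░░░░░░▓                         
         ██████░░░░░▓▓▓                        
         ██████░░░░░▓▓▓▓                       
         ████████░█                            
         ██████████                            
                                               
                   ░                           
                 ░░░░░                         
                ░░░░░░░                        
                ░░░░░░░                        
               ░░░░░░░░░                       
         ░      ░░░░░░░                        
        ░░ ▒    ░░░░░░░                        
        ░░░▒     ░░░░░                         
       ░░░░▒▒      ░                           
                                               
                                               
                                               
                                               


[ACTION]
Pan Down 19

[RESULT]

                                               
                                               
                                               
                                               
                                               
                                               
                                               
                                               
                                               
                                               
                                               
                                               
                                               
                                               
                                               
                                               
                                               
                                               
                                               
                                               
                                               
                                               


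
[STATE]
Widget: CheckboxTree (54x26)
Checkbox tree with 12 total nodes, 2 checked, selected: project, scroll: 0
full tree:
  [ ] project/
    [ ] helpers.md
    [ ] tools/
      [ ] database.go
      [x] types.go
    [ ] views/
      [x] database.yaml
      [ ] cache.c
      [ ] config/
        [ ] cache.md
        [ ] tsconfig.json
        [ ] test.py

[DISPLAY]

>[-] project/                                         
   [ ] helpers.md                                     
   [-] tools/                                         
     [ ] database.go                                  
     [x] types.go                                     
   [-] views/                                         
     [x] database.yaml                                
     [ ] cache.c                                      
     [ ] config/                                      
       [ ] cache.md                                   
       [ ] tsconfig.json                              
       [ ] test.py                                    
                                                      
                                                      
                                                      
                                                      
                                                      
                                                      
                                                      
                                                      
                                                      
                                                      
                                                      
                                                      
                                                      
                                                      


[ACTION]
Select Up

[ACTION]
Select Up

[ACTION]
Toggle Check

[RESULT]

>[x] project/                                         
   [x] helpers.md                                     
   [x] tools/                                         
     [x] database.go                                  
     [x] types.go                                     
   [x] views/                                         
     [x] database.yaml                                
     [x] cache.c                                      
     [x] config/                                      
       [x] cache.md                                   
       [x] tsconfig.json                              
       [x] test.py                                    
                                                      
                                                      
                                                      
                                                      
                                                      
                                                      
                                                      
                                                      
                                                      
                                                      
                                                      
                                                      
                                                      
                                                      


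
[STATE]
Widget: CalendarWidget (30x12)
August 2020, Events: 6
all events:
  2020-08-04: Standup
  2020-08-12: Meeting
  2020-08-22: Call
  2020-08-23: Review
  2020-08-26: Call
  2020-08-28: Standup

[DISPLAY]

         August 2020          
Mo Tu We Th Fr Sa Su          
                1  2          
 3  4*  5  6  7  8  9         
10 11 12* 13 14 15 16         
17 18 19 20 21 22* 23*        
24 25 26* 27 28* 29 30        
31                            
                              
                              
                              
                              


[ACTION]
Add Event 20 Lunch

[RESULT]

         August 2020          
Mo Tu We Th Fr Sa Su          
                1  2          
 3  4*  5  6  7  8  9         
10 11 12* 13 14 15 16         
17 18 19 20* 21 22* 23*       
24 25 26* 27 28* 29 30        
31                            
                              
                              
                              
                              


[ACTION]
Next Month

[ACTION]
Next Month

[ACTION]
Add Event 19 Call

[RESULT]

         October 2020         
Mo Tu We Th Fr Sa Su          
          1  2  3  4          
 5  6  7  8  9 10 11          
12 13 14 15 16 17 18          
19* 20 21 22 23 24 25         
26 27 28 29 30 31             
                              
                              
                              
                              
                              


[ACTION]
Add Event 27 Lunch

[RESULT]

         October 2020         
Mo Tu We Th Fr Sa Su          
          1  2  3  4          
 5  6  7  8  9 10 11          
12 13 14 15 16 17 18          
19* 20 21 22 23 24 25         
26 27* 28 29 30 31            
                              
                              
                              
                              
                              


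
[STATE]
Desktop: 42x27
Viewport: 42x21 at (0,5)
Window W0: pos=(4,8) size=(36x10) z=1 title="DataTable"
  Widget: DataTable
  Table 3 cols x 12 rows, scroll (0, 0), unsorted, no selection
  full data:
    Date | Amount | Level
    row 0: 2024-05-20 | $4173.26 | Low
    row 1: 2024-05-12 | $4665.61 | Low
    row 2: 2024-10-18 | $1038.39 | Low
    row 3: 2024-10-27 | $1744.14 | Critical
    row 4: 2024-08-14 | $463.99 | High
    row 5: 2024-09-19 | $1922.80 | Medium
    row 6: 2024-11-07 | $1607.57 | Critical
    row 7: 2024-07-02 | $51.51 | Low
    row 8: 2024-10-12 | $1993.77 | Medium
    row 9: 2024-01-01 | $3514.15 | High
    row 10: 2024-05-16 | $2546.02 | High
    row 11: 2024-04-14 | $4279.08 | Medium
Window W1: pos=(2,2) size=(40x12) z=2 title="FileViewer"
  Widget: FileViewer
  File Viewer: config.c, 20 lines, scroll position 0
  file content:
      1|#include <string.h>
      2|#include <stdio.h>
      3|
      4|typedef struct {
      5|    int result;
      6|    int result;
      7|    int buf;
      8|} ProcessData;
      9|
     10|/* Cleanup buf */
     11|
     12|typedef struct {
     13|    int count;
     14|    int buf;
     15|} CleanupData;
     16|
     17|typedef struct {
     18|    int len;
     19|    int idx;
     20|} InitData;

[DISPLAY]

  ┃#include <string.h>                  ▲┃
  ┃#include <stdio.h>                   █┃
  ┃                                     ░┃
  ┃typedef struct {                     ░┃
  ┃    int result;                      ░┃
  ┃    int result;                      ░┃
  ┃    int buf;                         ░┃
  ┃} ProcessData;                       ▼┃
  ┗━━━━━━━━━━━━━━━━━━━━━━━━━━━━━━━━━━━━━━┛
    ┃2024-05-12│$4665.61│Low           ┃  
    ┃2024-10-18│$1038.39│Low           ┃  
    ┃2024-10-27│$1744.14│Critical      ┃  
    ┗━━━━━━━━━━━━━━━━━━━━━━━━━━━━━━━━━━┛  
                                          
                                          
                                          
                                          
                                          
                                          
                                          
                                          


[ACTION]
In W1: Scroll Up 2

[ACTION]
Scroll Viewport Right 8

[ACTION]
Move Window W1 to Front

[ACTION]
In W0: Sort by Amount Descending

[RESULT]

  ┃#include <string.h>                  ▲┃
  ┃#include <stdio.h>                   █┃
  ┃                                     ░┃
  ┃typedef struct {                     ░┃
  ┃    int result;                      ░┃
  ┃    int result;                      ░┃
  ┃    int buf;                         ░┃
  ┃} ProcessData;                       ▼┃
  ┗━━━━━━━━━━━━━━━━━━━━━━━━━━━━━━━━━━━━━━┛
    ┃2024-04-14│$4279.08│Medium        ┃  
    ┃2024-05-20│$4173.26│Low           ┃  
    ┃2024-01-01│$3514.15│High          ┃  
    ┗━━━━━━━━━━━━━━━━━━━━━━━━━━━━━━━━━━┛  
                                          
                                          
                                          
                                          
                                          
                                          
                                          
                                          


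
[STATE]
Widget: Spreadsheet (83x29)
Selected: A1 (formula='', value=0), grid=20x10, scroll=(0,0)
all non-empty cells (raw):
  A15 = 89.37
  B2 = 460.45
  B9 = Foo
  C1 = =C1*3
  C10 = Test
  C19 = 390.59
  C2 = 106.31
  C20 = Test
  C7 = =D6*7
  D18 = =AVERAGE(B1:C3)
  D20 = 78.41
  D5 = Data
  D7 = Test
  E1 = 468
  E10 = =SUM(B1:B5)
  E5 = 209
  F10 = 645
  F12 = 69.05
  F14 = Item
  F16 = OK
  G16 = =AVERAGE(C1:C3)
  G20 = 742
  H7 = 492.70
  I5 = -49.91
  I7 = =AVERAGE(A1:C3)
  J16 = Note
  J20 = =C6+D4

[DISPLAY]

A1:                                                                                
       A       B       C       D       E       F       G       H       I       J   
-----------------------------------------------------------------------------------
  1      [0]       0#CIRC!         0     468       0       0       0       0       
  2        0  460.45  106.31       0       0       0       0       0       0       
  3        0       0       0       0       0       0       0       0       0       
  4        0       0       0       0       0       0       0       0       0       
  5        0       0       0Data         209       0       0       0  -49.91       
  6        0       0       0       0       0       0       0       0       0       
  7        0       0       0Test           0       0       0  492.70#CIRC!         
  8        0       0       0       0       0       0       0       0       0       
  9        0Foo            0       0       0       0       0       0       0       
 10        0       0Test           0  460.45     645       0       0       0       
 11        0       0       0       0       0       0       0       0       0       
 12        0       0       0       0       0   69.05       0       0       0       
 13        0       0       0       0       0       0       0       0       0       
 14        0       0       0       0       0Item           0       0       0       
 15    89.37       0       0       0       0       0       0       0       0       
 16        0       0       0       0       0OK      #CIRC!         0       0Note   
 17        0       0       0       0       0       0       0       0       0       
 18        0       0       0#CIRC!         0       0       0       0       0       
 19        0       0  390.59       0       0       0       0       0       0       
 20        0       0Test       78.41       0       0     742       0       0       
                                                                                   
                                                                                   
                                                                                   
                                                                                   
                                                                                   
                                                                                   


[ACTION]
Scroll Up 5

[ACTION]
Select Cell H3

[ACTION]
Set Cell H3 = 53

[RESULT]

H3: 53                                                                             
       A       B       C       D       E       F       G       H       I       J   
-----------------------------------------------------------------------------------
  1        0       0#CIRC!         0     468       0       0       0       0       
  2        0  460.45  106.31       0       0       0       0       0       0       
  3        0       0       0       0       0       0       0    [53]       0       
  4        0       0       0       0       0       0       0       0       0       
  5        0       0       0Data         209       0       0       0  -49.91       
  6        0       0       0       0       0       0       0       0       0       
  7        0       0       0Test           0       0       0  492.70#CIRC!         
  8        0       0       0       0       0       0       0       0       0       
  9        0Foo            0       0       0       0       0       0       0       
 10        0       0Test           0  460.45     645       0       0       0       
 11        0       0       0       0       0       0       0       0       0       
 12        0       0       0       0       0   69.05       0       0       0       
 13        0       0       0       0       0       0       0       0       0       
 14        0       0       0       0       0Item           0       0       0       
 15    89.37       0       0       0       0       0       0       0       0       
 16        0       0       0       0       0OK      #CIRC!         0       0Note   
 17        0       0       0       0       0       0       0       0       0       
 18        0       0       0#CIRC!         0       0       0       0       0       
 19        0       0  390.59       0       0       0       0       0       0       
 20        0       0Test       78.41       0       0     742       0       0       
                                                                                   
                                                                                   
                                                                                   
                                                                                   
                                                                                   
                                                                                   


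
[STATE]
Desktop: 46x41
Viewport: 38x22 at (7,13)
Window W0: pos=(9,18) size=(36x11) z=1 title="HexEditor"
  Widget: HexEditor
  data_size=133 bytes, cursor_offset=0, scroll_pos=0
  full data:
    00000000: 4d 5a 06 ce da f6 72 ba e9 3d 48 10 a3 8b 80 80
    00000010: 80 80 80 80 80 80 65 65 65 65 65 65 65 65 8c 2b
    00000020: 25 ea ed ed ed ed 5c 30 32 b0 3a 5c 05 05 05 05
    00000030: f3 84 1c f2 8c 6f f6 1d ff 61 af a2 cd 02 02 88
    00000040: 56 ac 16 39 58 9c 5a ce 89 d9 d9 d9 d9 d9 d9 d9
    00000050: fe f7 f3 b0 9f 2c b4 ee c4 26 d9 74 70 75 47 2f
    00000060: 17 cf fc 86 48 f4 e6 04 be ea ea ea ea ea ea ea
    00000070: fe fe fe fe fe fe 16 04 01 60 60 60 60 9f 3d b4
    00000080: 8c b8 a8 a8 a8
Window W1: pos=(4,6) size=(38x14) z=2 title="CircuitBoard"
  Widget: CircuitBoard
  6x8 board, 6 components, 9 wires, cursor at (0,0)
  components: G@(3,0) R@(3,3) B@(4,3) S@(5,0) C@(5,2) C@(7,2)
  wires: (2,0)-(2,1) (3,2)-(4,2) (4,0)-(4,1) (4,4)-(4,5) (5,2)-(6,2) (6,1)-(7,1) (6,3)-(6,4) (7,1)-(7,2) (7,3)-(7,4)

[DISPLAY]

                                  ┃   
  · ─ ·                           ┃   
                                  ┃   
  G       ·   R                   ┃   
          │                       ┃   
  · ─ ·   ·   B   · ─ ·           ┃━━┓
━━━━━━━━━━━━━━━━━━━━━━━━━━━━━━━━━━┛  ┃
  ┠──────────────────────────────────┨
  ┃00000000  4D 5a 06 ce da f6 72 ba ┃
  ┃00000010  80 80 80 80 80 80 65 65 ┃
  ┃00000020  25 ea ed ed ed ed 5c 30 ┃
  ┃00000030  f3 84 1c f2 8c 6f f6 1d ┃
  ┃00000040  56 ac 16 39 58 9c 5a ce ┃
  ┃00000050  fe f7 f3 b0 9f 2c b4 ee ┃
  ┃00000060  17 cf fc 86 48 f4 e6 04 ┃
  ┗━━━━━━━━━━━━━━━━━━━━━━━━━━━━━━━━━━┛
                                      
                                      
                                      
                                      
                                      
                                      


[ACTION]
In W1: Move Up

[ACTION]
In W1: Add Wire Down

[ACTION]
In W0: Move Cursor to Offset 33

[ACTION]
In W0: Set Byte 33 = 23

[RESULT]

                                  ┃   
  · ─ ·                           ┃   
                                  ┃   
  G       ·   R                   ┃   
          │                       ┃   
  · ─ ·   ·   B   · ─ ·           ┃━━┓
━━━━━━━━━━━━━━━━━━━━━━━━━━━━━━━━━━┛  ┃
  ┠──────────────────────────────────┨
  ┃00000000  4d 5a 06 ce da f6 72 ba ┃
  ┃00000010  80 80 80 80 80 80 65 65 ┃
  ┃00000020  25 23 ed ed ed ed 5c 30 ┃
  ┃00000030  f3 84 1c f2 8c 6f f6 1d ┃
  ┃00000040  56 ac 16 39 58 9c 5a ce ┃
  ┃00000050  fe f7 f3 b0 9f 2c b4 ee ┃
  ┃00000060  17 cf fc 86 48 f4 e6 04 ┃
  ┗━━━━━━━━━━━━━━━━━━━━━━━━━━━━━━━━━━┛
                                      
                                      
                                      
                                      
                                      
                                      


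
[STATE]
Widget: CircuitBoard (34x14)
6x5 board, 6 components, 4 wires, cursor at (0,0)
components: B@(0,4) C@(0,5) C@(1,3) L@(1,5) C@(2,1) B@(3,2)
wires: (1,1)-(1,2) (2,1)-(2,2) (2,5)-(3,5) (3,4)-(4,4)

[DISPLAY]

   0 1 2 3 4 5                    
0  [.]              B   C         
                                  
1       · ─ ·   C       L         
                                  
2       C ─ ·           ·         
                        │         
3           B       ·   ·         
                    │             
4                   ·             
Cursor: (0,0)                     
                                  
                                  
                                  


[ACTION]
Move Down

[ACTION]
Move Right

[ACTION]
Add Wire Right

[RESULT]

   0 1 2 3 4 5                    
0                   B   C         
                                  
1      [.]─ ·   C       L         
                                  
2       C ─ ·           ·         
                        │         
3           B       ·   ·         
                    │             
4                   ·             
Cursor: (1,1)                     
                                  
                                  
                                  


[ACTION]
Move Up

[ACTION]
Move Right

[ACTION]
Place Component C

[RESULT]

   0 1 2 3 4 5                    
0          [C]      B   C         
                                  
1       · ─ ·   C       L         
                                  
2       C ─ ·           ·         
                        │         
3           B       ·   ·         
                    │             
4                   ·             
Cursor: (0,2)                     
                                  
                                  
                                  


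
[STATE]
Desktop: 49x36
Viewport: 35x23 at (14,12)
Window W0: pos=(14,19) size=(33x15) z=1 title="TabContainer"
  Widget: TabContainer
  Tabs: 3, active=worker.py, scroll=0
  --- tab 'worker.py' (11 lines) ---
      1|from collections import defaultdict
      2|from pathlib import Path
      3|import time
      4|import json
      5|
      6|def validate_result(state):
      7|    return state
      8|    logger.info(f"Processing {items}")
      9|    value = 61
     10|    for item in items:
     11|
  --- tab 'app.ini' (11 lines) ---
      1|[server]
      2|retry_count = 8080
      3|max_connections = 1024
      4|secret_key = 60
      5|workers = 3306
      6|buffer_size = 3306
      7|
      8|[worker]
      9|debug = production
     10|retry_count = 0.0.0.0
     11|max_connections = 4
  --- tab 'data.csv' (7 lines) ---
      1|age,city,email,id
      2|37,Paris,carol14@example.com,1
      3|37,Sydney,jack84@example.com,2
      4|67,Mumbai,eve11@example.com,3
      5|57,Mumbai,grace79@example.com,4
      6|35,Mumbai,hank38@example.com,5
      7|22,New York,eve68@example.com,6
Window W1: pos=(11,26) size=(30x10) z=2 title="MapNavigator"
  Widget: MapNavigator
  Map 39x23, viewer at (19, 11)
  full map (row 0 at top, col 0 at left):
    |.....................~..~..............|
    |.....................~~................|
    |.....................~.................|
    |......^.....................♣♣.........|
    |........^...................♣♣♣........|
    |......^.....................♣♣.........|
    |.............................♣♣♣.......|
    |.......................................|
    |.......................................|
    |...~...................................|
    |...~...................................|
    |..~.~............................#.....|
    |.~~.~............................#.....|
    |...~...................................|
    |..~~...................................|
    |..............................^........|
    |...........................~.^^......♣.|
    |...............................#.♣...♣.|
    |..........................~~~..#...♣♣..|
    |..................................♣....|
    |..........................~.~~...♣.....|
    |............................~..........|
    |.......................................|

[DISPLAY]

                                   
                                   
                                   
                                   
                                   
                                   
                                   
┏━━━━━━━━━━━━━━━━━━━━━━━━━━━━━━━┓  
┃ TabContainer                  ┃  
┠───────────────────────────────┨  
┃[worker.py]│ app.ini │ data.csv┃  
┃───────────────────────────────┃  
┃from collections import default┃  
┃from pathlib import Path       ┃  
━━━━━━━━━━━━━━━━━━━━━━━━━━┓     ┃  
apNavigator               ┃     ┃  
──────────────────────────┨     ┃  
..........................┃:    ┃  
..........................┃     ┃  
..........................┃ng {i┃  
............@.............┃     ┃  
..........................┃━━━━━┛  
..........................┃        


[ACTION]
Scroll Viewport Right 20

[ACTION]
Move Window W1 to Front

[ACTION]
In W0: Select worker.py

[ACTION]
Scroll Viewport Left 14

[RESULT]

                                   
                                   
                                   
                                   
                                   
                                   
                                   
              ┏━━━━━━━━━━━━━━━━━━━━
              ┃ TabContainer       
              ┠────────────────────
              ┃[worker.py]│ app.ini
              ┃────────────────────
              ┃from collections imp
              ┃from pathlib import 
           ┏━━━━━━━━━━━━━━━━━━━━━━━
           ┃ MapNavigator          
           ┠───────────────────────
           ┃.......................
           ┃.......................
           ┃.......................
           ┃..............@........
           ┃.......................
           ┃.......................


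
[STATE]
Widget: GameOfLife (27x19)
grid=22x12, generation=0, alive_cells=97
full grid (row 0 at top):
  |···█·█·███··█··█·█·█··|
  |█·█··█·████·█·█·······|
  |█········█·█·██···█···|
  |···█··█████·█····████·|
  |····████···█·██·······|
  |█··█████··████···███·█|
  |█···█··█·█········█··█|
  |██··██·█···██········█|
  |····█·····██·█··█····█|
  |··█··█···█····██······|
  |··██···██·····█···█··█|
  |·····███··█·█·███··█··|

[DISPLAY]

Gen: 0                     
···█·█·███··█··█·█·█··     
█·█··█·████·█·█·······     
█········█·█·██···█···     
···█··█████·█····████·     
····████···█·██·······     
█··█████··████···███·█     
█···█··█·█········█··█     
██··██·█···██········█     
····█·····██·█··█····█     
··█··█···█····██······     
··██···██·····█···█··█     
·····███··█·█·███··█··     
                           
                           
                           
                           
                           
                           


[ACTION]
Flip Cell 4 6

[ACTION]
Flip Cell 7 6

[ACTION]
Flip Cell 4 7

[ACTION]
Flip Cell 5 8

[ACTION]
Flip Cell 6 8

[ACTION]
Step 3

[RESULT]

Gen: 3                     
···········█··██······     
···········█·····█····     
·····███····██········     
················█·····     
····█·····███·█···███·     
·██···█···███··█····██     
█····█··█··█··█··█···█     
·····█·█·██···█···████     
····█·██··██·······██·     
███···█····██··██·····     
··█·······█████·█·····     
···█··█········█······     
                           
                           
                           
                           
                           
                           
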